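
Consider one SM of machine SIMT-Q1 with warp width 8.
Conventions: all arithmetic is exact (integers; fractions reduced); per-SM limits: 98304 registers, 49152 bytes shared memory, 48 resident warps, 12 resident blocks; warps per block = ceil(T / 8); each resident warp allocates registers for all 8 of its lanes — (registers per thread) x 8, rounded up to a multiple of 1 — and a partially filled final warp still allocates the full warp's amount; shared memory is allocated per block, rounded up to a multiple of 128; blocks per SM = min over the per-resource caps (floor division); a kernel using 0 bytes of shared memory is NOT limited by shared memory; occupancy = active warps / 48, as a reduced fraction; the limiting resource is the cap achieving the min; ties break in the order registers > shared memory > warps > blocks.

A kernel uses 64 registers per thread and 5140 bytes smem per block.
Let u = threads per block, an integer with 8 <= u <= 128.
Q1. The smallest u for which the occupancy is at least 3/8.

Answer: u = 9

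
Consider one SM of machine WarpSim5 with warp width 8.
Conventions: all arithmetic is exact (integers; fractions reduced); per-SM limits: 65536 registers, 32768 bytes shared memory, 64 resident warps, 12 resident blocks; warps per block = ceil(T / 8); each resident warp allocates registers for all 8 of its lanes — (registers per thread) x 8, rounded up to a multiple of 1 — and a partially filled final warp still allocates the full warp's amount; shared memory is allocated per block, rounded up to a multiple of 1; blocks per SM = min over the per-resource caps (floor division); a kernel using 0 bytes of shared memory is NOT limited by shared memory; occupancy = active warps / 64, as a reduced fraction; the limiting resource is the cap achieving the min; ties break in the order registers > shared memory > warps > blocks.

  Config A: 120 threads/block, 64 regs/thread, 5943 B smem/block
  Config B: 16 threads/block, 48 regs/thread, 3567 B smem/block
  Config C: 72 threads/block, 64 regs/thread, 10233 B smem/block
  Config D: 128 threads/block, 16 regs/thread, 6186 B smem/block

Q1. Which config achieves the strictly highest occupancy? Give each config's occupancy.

occupancies: A 15/16, B 9/32, C 27/64, D 1

Answer: D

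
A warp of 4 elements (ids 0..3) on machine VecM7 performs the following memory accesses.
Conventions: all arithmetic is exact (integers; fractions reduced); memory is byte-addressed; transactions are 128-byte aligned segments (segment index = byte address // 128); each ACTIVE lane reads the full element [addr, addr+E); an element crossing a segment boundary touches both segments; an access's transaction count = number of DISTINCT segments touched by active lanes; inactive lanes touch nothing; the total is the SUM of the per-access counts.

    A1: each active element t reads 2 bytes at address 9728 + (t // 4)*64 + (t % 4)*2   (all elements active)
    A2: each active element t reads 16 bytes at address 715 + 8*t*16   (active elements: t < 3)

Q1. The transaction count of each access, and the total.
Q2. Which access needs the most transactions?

A1: 1 transaction
A2: 3 transactions

Answer: 1,3; total 4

Answer: A2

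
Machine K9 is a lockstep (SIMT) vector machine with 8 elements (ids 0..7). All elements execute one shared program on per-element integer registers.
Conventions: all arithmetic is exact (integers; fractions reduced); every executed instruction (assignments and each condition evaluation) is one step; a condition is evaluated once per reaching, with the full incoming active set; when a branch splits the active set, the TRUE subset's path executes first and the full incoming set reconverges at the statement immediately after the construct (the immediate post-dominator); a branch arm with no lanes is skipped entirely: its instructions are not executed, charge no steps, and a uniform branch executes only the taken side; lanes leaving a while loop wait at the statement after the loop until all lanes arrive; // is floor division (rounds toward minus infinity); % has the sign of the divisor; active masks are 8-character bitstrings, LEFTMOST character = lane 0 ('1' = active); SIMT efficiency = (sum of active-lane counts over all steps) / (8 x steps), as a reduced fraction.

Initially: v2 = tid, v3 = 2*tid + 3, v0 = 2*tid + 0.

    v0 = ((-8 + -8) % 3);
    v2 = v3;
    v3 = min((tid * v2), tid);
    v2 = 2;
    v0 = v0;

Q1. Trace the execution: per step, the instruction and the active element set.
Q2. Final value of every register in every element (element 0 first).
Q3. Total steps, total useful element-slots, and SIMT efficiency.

step 0: v0 <- ((-8 + -8) % 3)        11111111
step 1: v2 <- v3                     11111111
step 2: v3 <- min((tid * v2), tid)   11111111
step 3: v2 <- 2                      11111111
step 4: v0 <- v0                     11111111

Answer: 5 steps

v2: 2,2,2,2,2,2,2,2
v3: 0,1,2,3,4,5,6,7
v0: 2,2,2,2,2,2,2,2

steps = 5; useful = 40; efficiency = 40/40 = 1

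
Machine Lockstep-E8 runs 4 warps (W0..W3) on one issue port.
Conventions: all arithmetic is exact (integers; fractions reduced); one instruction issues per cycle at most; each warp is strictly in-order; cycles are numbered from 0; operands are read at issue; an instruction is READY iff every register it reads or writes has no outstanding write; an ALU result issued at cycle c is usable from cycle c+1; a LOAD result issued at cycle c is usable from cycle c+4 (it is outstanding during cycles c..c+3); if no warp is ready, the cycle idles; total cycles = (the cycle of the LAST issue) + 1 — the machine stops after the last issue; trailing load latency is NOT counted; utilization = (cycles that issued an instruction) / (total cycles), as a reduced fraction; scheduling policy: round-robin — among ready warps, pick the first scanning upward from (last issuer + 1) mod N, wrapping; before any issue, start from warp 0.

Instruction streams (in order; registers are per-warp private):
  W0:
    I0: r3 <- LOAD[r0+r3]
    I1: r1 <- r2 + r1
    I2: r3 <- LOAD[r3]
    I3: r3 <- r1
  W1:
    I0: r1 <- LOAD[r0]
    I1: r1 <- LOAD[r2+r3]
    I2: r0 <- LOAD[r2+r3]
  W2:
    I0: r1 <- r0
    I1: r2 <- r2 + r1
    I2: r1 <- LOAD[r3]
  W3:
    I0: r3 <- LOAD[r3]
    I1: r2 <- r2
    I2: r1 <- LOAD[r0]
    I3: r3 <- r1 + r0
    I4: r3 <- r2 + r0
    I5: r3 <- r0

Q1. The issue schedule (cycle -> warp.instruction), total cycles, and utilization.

cycle 0: W0.I0
cycle 1: W1.I0
cycle 2: W2.I0
cycle 3: W3.I0
cycle 4: W0.I1
cycle 5: W1.I1
cycle 6: W2.I1
cycle 7: W3.I1
cycle 8: W0.I2
cycle 9: W1.I2
cycle 10: W2.I2
cycle 11: W3.I2
cycle 12: W0.I3
cycle 13: idle
cycle 14: idle
cycle 15: W3.I3
cycle 16: W3.I4
cycle 17: W3.I5

Answer: 18 cycles, utilization 8/9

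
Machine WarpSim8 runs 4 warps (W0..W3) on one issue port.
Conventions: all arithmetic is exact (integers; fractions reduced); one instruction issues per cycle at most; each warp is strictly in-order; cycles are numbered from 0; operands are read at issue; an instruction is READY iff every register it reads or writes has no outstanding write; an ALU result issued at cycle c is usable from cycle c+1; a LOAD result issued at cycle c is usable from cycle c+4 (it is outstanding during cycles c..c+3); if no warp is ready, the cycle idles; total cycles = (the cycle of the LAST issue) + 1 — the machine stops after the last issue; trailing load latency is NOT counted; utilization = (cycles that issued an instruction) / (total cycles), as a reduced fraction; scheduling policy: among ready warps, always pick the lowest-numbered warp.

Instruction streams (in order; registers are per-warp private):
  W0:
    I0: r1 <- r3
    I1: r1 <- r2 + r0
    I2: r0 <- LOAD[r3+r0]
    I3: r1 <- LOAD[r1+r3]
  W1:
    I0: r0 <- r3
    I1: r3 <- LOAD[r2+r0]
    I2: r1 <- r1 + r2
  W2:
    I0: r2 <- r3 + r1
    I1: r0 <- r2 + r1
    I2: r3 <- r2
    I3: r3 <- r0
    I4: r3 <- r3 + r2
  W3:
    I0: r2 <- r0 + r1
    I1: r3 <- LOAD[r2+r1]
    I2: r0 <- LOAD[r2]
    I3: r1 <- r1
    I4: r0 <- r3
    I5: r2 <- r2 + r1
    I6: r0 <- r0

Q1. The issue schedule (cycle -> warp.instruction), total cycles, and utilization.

cycle 0: W0.I0
cycle 1: W0.I1
cycle 2: W0.I2
cycle 3: W0.I3
cycle 4: W1.I0
cycle 5: W1.I1
cycle 6: W1.I2
cycle 7: W2.I0
cycle 8: W2.I1
cycle 9: W2.I2
cycle 10: W2.I3
cycle 11: W2.I4
cycle 12: W3.I0
cycle 13: W3.I1
cycle 14: W3.I2
cycle 15: W3.I3
cycle 16: idle
cycle 17: idle
cycle 18: W3.I4
cycle 19: W3.I5
cycle 20: W3.I6

Answer: 21 cycles, utilization 19/21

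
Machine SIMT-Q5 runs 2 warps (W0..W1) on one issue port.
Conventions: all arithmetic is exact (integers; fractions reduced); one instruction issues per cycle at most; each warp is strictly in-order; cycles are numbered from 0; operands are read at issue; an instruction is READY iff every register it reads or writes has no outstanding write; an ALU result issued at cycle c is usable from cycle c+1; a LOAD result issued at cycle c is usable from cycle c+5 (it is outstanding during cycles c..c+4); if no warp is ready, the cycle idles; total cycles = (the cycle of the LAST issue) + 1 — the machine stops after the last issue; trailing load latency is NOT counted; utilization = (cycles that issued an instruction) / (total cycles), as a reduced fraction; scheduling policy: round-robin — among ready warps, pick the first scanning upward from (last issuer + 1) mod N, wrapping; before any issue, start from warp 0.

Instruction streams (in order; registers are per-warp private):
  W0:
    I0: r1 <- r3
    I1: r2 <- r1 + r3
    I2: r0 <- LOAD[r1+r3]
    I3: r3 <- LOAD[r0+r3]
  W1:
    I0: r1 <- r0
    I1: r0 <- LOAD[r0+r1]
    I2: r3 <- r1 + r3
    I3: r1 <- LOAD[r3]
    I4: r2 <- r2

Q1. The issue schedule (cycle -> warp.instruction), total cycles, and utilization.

cycle 0: W0.I0
cycle 1: W1.I0
cycle 2: W0.I1
cycle 3: W1.I1
cycle 4: W0.I2
cycle 5: W1.I2
cycle 6: W1.I3
cycle 7: W1.I4
cycle 8: idle
cycle 9: W0.I3

Answer: 10 cycles, utilization 9/10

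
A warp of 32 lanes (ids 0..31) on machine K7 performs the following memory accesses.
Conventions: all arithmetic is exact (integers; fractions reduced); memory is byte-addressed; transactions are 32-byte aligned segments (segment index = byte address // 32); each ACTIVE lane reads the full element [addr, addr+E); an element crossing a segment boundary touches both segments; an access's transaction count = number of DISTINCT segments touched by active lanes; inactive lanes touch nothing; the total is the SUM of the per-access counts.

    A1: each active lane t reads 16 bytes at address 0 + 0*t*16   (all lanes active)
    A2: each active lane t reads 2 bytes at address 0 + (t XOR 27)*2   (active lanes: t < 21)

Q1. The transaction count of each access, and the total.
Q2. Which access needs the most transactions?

A1: 1 transaction
A2: 2 transactions

Answer: 1,2; total 3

Answer: A2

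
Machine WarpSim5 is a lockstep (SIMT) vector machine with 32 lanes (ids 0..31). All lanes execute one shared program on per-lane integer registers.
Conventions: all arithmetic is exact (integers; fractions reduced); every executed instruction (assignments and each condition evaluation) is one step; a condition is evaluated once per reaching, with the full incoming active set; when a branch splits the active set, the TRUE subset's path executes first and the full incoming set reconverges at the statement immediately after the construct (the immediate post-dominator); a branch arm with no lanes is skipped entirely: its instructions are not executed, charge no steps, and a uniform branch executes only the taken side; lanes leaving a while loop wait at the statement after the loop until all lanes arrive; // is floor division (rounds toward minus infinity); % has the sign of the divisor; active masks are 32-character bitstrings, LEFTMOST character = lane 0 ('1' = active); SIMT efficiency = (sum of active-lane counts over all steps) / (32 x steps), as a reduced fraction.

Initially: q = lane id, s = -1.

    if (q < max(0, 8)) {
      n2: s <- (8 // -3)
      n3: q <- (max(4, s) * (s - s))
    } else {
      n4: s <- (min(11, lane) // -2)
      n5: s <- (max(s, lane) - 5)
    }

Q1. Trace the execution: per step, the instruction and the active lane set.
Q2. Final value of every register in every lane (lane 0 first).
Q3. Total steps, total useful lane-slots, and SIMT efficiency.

step 0: eval (q < max(0, 8))         11111111111111111111111111111111
step 1: s <- (8 // -3)               11111111000000000000000000000000
step 2: q <- (max(4, s) * (s - s))   11111111000000000000000000000000
step 3: s <- (min(11, lane) // -2)   00000000111111111111111111111111
step 4: s <- (max(s, lane) - 5)      00000000111111111111111111111111

Answer: 5 steps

q: 0,0,0,0,0,0,0,0,8,9,10,11,12,13,14,15,16,17,18,19,20,21,22,23,24,25,26,27,28,29,30,31
s: -3,-3,-3,-3,-3,-3,-3,-3,3,4,5,6,7,8,9,10,11,12,13,14,15,16,17,18,19,20,21,22,23,24,25,26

steps = 5; useful = 96; efficiency = 96/160 = 3/5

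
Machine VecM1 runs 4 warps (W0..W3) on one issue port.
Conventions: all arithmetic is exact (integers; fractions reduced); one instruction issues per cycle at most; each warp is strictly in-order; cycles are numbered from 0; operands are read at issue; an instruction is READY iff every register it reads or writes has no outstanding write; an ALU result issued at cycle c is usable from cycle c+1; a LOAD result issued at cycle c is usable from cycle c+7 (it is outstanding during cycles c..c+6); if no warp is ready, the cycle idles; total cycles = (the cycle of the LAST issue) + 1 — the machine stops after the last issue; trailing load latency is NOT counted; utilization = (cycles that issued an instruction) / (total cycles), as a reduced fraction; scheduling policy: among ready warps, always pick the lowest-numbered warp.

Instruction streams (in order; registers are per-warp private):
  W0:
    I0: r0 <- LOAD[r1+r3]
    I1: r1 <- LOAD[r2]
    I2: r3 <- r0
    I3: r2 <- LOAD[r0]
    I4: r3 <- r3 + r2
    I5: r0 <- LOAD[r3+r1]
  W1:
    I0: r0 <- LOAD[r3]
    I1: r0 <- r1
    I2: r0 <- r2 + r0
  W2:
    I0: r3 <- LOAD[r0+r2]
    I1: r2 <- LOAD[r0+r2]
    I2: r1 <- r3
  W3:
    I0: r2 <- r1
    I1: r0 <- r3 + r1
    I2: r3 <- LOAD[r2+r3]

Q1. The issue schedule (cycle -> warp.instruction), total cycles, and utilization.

cycle 0: W0.I0
cycle 1: W0.I1
cycle 2: W1.I0
cycle 3: W2.I0
cycle 4: W2.I1
cycle 5: W3.I0
cycle 6: W3.I1
cycle 7: W0.I2
cycle 8: W0.I3
cycle 9: W1.I1
cycle 10: W1.I2
cycle 11: W2.I2
cycle 12: W3.I2
cycle 13: idle
cycle 14: idle
cycle 15: W0.I4
cycle 16: W0.I5

Answer: 17 cycles, utilization 15/17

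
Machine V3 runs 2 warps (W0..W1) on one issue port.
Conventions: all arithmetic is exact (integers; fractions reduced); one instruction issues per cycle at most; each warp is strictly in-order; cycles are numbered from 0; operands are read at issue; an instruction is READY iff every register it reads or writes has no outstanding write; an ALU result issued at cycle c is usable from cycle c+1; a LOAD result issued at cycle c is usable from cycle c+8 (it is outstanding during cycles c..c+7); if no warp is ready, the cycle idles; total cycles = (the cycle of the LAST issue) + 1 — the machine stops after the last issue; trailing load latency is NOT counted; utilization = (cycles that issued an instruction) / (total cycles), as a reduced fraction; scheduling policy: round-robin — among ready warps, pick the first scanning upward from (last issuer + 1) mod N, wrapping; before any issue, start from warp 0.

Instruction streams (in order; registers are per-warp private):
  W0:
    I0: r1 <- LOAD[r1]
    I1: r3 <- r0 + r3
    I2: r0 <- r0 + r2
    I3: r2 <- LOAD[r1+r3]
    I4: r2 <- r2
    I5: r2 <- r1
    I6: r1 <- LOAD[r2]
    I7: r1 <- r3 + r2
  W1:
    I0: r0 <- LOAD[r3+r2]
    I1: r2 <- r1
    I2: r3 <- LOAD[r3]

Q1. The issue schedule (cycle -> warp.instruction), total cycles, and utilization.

cycle 0: W0.I0
cycle 1: W1.I0
cycle 2: W0.I1
cycle 3: W1.I1
cycle 4: W0.I2
cycle 5: W1.I2
cycle 6: idle
cycle 7: idle
cycle 8: W0.I3
cycle 9: idle
cycle 10: idle
cycle 11: idle
cycle 12: idle
cycle 13: idle
cycle 14: idle
cycle 15: idle
cycle 16: W0.I4
cycle 17: W0.I5
cycle 18: W0.I6
cycle 19: idle
cycle 20: idle
cycle 21: idle
cycle 22: idle
cycle 23: idle
cycle 24: idle
cycle 25: idle
cycle 26: W0.I7

Answer: 27 cycles, utilization 11/27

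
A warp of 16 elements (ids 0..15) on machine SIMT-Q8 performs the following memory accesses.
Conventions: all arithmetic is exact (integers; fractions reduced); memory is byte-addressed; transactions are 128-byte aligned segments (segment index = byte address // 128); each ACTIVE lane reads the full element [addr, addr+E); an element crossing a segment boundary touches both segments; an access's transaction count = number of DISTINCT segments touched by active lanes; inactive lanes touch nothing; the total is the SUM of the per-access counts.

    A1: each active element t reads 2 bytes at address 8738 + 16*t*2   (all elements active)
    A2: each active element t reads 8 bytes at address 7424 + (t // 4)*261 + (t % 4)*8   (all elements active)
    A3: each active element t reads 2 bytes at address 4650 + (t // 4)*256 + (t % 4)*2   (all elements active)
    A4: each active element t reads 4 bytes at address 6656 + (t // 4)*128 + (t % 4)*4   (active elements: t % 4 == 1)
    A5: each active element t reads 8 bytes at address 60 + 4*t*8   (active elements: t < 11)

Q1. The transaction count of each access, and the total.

A1: 5 transactions
A2: 4 transactions
A3: 4 transactions
A4: 4 transactions
A5: 4 transactions

Answer: 5,4,4,4,4; total 21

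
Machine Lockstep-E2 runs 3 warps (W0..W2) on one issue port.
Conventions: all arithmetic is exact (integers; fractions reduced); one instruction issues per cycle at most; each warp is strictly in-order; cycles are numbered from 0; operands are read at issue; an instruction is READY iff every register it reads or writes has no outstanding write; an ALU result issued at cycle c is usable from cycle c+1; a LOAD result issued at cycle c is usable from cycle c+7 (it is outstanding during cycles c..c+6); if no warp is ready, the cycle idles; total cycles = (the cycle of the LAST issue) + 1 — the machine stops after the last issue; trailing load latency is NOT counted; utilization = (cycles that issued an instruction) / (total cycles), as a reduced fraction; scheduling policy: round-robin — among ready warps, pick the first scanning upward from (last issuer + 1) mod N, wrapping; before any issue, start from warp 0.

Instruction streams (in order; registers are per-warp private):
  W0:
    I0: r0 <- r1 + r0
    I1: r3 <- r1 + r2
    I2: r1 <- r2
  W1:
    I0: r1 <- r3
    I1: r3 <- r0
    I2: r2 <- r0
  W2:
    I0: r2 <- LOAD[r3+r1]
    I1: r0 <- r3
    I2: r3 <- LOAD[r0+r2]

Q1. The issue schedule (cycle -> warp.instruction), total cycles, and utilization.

cycle 0: W0.I0
cycle 1: W1.I0
cycle 2: W2.I0
cycle 3: W0.I1
cycle 4: W1.I1
cycle 5: W2.I1
cycle 6: W0.I2
cycle 7: W1.I2
cycle 8: idle
cycle 9: W2.I2

Answer: 10 cycles, utilization 9/10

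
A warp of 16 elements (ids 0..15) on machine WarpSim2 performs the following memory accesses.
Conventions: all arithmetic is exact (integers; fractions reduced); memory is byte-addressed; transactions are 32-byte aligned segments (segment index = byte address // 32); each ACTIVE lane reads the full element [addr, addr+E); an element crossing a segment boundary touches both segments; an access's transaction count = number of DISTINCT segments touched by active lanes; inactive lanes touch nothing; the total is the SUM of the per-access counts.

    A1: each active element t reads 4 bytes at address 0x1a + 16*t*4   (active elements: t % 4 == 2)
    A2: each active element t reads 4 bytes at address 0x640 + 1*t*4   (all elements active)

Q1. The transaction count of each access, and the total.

A1: 4 transactions
A2: 2 transactions

Answer: 4,2; total 6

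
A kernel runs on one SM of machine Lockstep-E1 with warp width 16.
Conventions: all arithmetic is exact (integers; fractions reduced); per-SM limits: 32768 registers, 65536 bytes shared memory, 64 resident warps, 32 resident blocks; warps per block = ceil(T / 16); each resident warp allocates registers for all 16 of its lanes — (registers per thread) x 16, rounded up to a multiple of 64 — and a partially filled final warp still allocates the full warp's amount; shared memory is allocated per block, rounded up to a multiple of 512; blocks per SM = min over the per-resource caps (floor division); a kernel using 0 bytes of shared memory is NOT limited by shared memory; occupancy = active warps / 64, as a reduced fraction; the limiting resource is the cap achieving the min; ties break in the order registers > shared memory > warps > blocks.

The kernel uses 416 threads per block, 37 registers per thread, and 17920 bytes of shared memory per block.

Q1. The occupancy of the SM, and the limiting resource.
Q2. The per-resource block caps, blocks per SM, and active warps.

Answer: occupancy 13/32, limited by registers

registers: 1 block
shared memory: 3 blocks
warps: 2 blocks
blocks: 32 blocks

Answer: 1 block, 26 active warps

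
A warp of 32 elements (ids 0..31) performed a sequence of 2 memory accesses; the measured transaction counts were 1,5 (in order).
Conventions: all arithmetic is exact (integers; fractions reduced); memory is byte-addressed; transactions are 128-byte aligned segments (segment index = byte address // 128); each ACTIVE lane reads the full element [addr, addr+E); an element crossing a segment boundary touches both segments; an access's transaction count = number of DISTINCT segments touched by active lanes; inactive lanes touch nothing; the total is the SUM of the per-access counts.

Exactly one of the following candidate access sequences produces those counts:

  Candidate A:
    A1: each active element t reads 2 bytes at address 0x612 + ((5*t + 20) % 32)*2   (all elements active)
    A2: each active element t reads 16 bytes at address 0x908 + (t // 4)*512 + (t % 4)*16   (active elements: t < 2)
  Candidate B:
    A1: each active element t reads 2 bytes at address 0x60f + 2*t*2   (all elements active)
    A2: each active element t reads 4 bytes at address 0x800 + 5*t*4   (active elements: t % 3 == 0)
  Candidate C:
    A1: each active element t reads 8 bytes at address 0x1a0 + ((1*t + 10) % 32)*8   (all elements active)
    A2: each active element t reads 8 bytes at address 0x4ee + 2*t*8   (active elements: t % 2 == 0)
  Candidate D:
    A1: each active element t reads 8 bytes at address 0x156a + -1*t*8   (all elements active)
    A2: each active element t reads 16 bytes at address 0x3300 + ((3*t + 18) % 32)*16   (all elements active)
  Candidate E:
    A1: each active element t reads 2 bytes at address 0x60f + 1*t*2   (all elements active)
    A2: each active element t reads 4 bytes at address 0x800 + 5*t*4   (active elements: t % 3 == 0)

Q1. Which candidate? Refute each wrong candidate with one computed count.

A: A2 gives 1 transaction, not 5
B: A1 gives 2 transactions, not 1
C: A1 gives 3 transactions, not 1
D: A1 gives 3 transactions, not 1
E: all counts match (1,5)

Answer: E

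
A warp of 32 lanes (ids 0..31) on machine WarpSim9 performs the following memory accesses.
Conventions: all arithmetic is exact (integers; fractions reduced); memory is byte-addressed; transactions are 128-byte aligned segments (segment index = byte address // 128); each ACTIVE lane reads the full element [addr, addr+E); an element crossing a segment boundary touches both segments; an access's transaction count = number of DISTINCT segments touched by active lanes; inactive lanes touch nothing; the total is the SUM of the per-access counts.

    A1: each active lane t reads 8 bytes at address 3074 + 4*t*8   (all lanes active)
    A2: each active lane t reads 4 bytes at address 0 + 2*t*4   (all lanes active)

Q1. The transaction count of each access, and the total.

A1: 8 transactions
A2: 2 transactions

Answer: 8,2; total 10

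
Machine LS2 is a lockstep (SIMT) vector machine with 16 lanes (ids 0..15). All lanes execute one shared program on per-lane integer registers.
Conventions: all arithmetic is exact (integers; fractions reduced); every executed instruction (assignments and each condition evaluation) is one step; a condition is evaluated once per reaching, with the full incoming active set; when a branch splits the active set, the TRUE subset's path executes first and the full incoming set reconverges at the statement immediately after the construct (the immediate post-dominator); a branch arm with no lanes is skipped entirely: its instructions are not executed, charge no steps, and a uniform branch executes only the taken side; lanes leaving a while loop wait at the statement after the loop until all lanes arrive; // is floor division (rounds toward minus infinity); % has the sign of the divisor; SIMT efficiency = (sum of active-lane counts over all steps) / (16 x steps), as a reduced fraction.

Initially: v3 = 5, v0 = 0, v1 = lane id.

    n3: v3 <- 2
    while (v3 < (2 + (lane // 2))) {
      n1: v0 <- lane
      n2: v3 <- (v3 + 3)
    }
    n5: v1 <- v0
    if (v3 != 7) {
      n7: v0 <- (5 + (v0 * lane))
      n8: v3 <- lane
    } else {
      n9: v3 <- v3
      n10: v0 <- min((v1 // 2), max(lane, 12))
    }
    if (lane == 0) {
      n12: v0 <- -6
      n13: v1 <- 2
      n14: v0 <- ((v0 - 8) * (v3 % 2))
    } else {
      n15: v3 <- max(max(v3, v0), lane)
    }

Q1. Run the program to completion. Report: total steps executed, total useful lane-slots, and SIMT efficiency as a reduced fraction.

Answer: 20 steps, 202 useful, 101/160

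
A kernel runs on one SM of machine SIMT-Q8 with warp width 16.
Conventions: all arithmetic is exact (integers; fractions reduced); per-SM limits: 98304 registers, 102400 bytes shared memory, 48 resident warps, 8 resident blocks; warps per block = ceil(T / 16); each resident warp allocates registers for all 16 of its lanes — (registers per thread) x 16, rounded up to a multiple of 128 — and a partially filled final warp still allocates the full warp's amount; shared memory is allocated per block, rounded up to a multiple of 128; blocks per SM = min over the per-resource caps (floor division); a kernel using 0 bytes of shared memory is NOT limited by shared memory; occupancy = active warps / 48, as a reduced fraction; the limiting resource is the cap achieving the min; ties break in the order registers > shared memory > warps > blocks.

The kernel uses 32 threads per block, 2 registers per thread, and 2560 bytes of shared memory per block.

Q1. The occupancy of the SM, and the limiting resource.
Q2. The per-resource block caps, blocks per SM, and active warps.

Answer: occupancy 1/3, limited by blocks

registers: 384 blocks
shared memory: 40 blocks
warps: 24 blocks
blocks: 8 blocks

Answer: 8 blocks, 16 active warps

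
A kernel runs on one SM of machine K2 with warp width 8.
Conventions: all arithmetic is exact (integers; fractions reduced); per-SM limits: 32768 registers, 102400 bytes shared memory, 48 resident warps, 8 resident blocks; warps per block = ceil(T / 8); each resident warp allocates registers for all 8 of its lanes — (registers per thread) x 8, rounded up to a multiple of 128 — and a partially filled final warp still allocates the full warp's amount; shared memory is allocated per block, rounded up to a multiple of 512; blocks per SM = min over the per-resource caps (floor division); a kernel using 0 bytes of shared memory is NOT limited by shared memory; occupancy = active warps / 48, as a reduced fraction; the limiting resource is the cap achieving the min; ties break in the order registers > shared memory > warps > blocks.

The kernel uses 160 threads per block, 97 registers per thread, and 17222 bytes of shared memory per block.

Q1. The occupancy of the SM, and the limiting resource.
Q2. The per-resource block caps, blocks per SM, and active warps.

Answer: occupancy 5/12, limited by registers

registers: 1 block
shared memory: 5 blocks
warps: 2 blocks
blocks: 8 blocks

Answer: 1 block, 20 active warps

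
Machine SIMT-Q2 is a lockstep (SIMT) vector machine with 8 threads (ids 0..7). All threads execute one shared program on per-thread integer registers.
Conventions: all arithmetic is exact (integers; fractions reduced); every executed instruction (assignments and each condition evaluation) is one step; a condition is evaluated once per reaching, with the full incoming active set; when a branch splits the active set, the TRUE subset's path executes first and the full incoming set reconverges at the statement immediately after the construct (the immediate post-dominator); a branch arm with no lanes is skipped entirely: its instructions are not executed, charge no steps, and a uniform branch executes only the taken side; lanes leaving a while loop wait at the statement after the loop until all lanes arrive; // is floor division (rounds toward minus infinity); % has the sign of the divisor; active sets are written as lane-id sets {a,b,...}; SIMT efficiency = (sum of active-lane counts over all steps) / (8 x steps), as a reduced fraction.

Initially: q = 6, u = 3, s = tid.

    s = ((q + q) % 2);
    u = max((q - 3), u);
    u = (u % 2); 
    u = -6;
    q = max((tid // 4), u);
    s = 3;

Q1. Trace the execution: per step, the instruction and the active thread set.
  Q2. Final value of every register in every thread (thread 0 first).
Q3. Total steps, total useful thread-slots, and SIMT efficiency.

step 0: s <- ((q + q) % 2)           {0,1,2,3,4,5,6,7}
step 1: u <- max((q - 3), u)         {0,1,2,3,4,5,6,7}
step 2: u <- (u % 2)                 {0,1,2,3,4,5,6,7}
step 3: u <- -6                      {0,1,2,3,4,5,6,7}
step 4: q <- max((tid // 4), u)      {0,1,2,3,4,5,6,7}
step 5: s <- 3                       {0,1,2,3,4,5,6,7}

Answer: 6 steps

q: 0,0,0,0,1,1,1,1
u: -6,-6,-6,-6,-6,-6,-6,-6
s: 3,3,3,3,3,3,3,3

steps = 6; useful = 48; efficiency = 48/48 = 1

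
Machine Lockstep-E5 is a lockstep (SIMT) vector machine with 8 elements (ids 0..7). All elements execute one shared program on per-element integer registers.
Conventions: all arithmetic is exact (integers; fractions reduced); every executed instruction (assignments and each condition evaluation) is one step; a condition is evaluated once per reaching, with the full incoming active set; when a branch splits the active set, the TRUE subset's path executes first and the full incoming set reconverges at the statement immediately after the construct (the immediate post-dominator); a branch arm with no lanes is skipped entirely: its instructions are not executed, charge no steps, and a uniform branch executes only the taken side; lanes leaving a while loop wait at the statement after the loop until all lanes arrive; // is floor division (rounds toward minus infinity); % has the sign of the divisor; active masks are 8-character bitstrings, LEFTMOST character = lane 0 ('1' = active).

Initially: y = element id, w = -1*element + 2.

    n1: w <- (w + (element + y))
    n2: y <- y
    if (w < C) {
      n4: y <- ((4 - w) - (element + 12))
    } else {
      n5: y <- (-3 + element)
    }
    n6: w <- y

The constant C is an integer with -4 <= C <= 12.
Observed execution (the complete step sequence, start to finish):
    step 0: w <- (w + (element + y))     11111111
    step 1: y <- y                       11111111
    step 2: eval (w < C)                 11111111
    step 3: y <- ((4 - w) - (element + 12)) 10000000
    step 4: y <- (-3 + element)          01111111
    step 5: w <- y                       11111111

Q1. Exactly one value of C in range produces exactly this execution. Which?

Answer: C = 3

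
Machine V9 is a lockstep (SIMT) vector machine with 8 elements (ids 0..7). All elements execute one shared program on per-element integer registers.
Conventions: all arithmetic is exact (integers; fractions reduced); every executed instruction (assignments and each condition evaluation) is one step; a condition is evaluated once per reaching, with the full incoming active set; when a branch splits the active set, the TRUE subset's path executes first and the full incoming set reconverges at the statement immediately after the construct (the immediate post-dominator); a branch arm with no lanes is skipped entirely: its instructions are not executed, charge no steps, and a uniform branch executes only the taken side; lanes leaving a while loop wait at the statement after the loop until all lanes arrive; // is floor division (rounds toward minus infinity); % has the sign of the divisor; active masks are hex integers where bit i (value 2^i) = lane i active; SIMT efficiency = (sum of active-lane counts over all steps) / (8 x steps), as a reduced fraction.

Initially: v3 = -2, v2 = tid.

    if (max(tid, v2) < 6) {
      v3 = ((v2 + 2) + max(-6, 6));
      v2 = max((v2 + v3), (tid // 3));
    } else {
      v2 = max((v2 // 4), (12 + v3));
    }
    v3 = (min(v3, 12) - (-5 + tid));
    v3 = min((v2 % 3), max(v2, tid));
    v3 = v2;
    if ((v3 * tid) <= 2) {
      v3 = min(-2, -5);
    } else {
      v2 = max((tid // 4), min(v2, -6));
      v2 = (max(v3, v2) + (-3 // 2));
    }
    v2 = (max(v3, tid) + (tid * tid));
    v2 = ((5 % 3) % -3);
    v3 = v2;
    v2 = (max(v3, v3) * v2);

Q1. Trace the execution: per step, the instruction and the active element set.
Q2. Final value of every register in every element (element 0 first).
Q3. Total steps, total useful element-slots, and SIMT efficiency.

step 0: eval (max(tid, v2) < 6)      0xff
step 1: v3 <- ((v2 + 2) + max(-6, 6)) 0x3f
step 2: v2 <- max((v2 + v3), (tid // 3)) 0x3f
step 3: v2 <- max((v2 // 4), (12 + v3)) 0xc0
step 4: v3 <- (min(v3, 12) - (-5 + tid)) 0xff
step 5: v3 <- min((v2 % 3), max(v2, tid)) 0xff
step 6: v3 <- v2                     0xff
step 7: eval ((v3 * tid) <= 2)       0xff
step 8: v3 <- min(-2, -5)            0x01
step 9: v2 <- max((tid // 4), min(v2, -6)) 0xfe
step 10: v2 <- (max(v3, v2) + (-3 // 2)) 0xfe
step 11: v2 <- (max(v3, tid) + (tid * tid)) 0xff
step 12: v2 <- ((5 % 3) % -3)         0xff
step 13: v3 <- v2                     0xff
step 14: v2 <- (max(v3, v3) * v2)     0xff

Answer: 15 steps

v3: -1,-1,-1,-1,-1,-1,-1,-1
v2: 1,1,1,1,1,1,1,1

steps = 15; useful = 101; efficiency = 101/120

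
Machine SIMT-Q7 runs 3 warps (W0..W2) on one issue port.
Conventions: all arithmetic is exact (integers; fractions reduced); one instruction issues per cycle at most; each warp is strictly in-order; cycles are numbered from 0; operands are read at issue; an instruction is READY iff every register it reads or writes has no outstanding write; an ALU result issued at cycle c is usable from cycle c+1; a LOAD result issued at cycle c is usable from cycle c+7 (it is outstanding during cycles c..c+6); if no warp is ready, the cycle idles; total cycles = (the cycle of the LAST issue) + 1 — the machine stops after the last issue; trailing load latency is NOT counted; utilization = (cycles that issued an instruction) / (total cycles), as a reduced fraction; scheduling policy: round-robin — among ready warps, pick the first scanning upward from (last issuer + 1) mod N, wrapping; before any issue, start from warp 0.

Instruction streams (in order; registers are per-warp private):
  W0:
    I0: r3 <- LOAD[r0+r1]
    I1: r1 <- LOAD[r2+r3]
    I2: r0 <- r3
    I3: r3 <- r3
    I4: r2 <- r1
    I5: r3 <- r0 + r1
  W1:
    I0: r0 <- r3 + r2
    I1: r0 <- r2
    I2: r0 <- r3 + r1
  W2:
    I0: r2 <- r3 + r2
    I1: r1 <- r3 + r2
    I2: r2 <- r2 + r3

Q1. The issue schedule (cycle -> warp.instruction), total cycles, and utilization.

cycle 0: W0.I0
cycle 1: W1.I0
cycle 2: W2.I0
cycle 3: W1.I1
cycle 4: W2.I1
cycle 5: W1.I2
cycle 6: W2.I2
cycle 7: W0.I1
cycle 8: W0.I2
cycle 9: W0.I3
cycle 10: idle
cycle 11: idle
cycle 12: idle
cycle 13: idle
cycle 14: W0.I4
cycle 15: W0.I5

Answer: 16 cycles, utilization 3/4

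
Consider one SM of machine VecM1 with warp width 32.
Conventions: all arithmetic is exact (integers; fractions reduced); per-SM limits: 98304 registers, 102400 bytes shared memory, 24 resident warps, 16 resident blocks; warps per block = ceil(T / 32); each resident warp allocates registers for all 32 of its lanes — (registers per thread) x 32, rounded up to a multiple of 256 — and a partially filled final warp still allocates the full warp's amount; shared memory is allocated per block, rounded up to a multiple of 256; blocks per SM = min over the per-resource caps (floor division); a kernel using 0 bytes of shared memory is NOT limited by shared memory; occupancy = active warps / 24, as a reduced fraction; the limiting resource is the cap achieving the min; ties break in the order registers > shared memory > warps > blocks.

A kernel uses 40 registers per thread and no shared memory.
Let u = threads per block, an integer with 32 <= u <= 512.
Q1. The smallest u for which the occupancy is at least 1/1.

Answer: u = 33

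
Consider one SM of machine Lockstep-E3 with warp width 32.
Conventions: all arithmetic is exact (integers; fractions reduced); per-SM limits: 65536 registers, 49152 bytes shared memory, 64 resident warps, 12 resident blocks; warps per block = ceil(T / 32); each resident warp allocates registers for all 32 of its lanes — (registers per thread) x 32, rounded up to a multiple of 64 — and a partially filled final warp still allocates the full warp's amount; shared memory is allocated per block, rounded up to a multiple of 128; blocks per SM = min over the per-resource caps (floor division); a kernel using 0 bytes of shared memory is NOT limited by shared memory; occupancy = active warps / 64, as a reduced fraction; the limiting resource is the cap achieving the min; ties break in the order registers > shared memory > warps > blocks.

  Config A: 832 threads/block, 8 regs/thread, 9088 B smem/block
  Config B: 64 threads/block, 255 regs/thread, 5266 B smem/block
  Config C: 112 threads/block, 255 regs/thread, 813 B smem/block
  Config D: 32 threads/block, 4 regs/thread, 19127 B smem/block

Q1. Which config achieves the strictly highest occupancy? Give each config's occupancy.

occupancies: A 13/16, B 1/8, C 1/8, D 1/32

Answer: A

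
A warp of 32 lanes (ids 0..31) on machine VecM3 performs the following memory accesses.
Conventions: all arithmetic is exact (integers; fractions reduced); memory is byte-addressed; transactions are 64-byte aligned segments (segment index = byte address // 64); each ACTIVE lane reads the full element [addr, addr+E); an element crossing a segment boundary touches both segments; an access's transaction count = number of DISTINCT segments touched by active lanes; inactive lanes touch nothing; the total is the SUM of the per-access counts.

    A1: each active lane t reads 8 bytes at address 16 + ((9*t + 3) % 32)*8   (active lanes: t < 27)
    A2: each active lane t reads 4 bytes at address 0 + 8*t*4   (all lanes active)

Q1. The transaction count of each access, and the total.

A1: 5 transactions
A2: 16 transactions

Answer: 5,16; total 21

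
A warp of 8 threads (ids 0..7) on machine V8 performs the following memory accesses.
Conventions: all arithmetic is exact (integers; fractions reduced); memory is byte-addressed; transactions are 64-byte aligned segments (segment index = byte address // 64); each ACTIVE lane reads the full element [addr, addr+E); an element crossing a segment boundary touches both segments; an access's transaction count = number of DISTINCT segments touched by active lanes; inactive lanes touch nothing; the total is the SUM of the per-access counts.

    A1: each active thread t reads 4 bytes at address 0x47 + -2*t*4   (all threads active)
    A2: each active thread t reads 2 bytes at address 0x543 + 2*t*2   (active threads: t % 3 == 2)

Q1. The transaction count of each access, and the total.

A1: 2 transactions
A2: 1 transaction

Answer: 2,1; total 3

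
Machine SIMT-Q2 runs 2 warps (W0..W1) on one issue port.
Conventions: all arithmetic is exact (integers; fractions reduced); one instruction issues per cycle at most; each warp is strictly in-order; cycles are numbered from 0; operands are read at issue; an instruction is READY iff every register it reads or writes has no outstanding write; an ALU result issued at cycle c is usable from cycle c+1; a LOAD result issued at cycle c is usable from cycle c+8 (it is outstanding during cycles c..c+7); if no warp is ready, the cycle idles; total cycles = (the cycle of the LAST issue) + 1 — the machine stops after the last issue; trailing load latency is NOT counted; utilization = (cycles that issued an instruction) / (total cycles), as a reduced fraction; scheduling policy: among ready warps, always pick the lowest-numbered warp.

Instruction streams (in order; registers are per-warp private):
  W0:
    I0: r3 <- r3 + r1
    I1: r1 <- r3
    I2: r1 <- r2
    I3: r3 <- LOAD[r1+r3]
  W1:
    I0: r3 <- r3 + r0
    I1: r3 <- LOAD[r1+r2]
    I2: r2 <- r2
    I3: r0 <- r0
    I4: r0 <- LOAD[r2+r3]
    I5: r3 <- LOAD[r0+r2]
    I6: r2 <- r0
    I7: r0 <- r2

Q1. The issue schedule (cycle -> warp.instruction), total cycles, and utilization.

cycle 0: W0.I0
cycle 1: W0.I1
cycle 2: W0.I2
cycle 3: W0.I3
cycle 4: W1.I0
cycle 5: W1.I1
cycle 6: W1.I2
cycle 7: W1.I3
cycle 8: idle
cycle 9: idle
cycle 10: idle
cycle 11: idle
cycle 12: idle
cycle 13: W1.I4
cycle 14: idle
cycle 15: idle
cycle 16: idle
cycle 17: idle
cycle 18: idle
cycle 19: idle
cycle 20: idle
cycle 21: W1.I5
cycle 22: W1.I6
cycle 23: W1.I7

Answer: 24 cycles, utilization 1/2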